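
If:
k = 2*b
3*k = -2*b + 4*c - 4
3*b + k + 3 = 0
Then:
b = -3/5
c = -1/5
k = -6/5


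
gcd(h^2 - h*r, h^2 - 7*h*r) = h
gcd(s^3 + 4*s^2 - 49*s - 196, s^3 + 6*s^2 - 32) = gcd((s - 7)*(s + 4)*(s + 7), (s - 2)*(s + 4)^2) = s + 4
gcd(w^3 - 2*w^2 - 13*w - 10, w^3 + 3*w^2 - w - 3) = w + 1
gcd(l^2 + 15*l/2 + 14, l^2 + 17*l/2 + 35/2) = l + 7/2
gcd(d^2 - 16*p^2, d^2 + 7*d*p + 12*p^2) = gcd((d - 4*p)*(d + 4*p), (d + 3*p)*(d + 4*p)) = d + 4*p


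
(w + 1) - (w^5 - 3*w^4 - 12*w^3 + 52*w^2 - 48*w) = -w^5 + 3*w^4 + 12*w^3 - 52*w^2 + 49*w + 1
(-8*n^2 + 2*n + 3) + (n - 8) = -8*n^2 + 3*n - 5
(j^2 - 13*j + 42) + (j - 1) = j^2 - 12*j + 41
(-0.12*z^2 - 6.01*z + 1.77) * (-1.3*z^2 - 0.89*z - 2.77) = 0.156*z^4 + 7.9198*z^3 + 3.3803*z^2 + 15.0724*z - 4.9029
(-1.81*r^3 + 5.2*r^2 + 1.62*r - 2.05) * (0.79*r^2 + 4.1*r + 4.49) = -1.4299*r^5 - 3.313*r^4 + 14.4729*r^3 + 28.3705*r^2 - 1.1312*r - 9.2045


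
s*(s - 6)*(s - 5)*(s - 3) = s^4 - 14*s^3 + 63*s^2 - 90*s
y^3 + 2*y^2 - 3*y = y*(y - 1)*(y + 3)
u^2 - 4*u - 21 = (u - 7)*(u + 3)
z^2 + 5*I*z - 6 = (z + 2*I)*(z + 3*I)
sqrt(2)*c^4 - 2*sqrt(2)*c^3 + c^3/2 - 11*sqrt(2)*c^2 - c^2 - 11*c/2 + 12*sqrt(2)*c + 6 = (c - 4)*(c - 1)*(c + 3)*(sqrt(2)*c + 1/2)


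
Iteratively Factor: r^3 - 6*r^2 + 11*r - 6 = (r - 1)*(r^2 - 5*r + 6) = (r - 3)*(r - 1)*(r - 2)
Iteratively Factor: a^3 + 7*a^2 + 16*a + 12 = (a + 2)*(a^2 + 5*a + 6) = (a + 2)^2*(a + 3)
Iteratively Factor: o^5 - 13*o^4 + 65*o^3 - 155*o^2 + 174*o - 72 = (o - 4)*(o^4 - 9*o^3 + 29*o^2 - 39*o + 18) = (o - 4)*(o - 3)*(o^3 - 6*o^2 + 11*o - 6) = (o - 4)*(o - 3)*(o - 1)*(o^2 - 5*o + 6) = (o - 4)*(o - 3)*(o - 2)*(o - 1)*(o - 3)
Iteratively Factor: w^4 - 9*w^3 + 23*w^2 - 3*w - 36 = (w - 3)*(w^3 - 6*w^2 + 5*w + 12) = (w - 3)^2*(w^2 - 3*w - 4) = (w - 3)^2*(w + 1)*(w - 4)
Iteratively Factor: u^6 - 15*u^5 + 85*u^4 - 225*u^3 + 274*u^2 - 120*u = (u)*(u^5 - 15*u^4 + 85*u^3 - 225*u^2 + 274*u - 120) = u*(u - 5)*(u^4 - 10*u^3 + 35*u^2 - 50*u + 24) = u*(u - 5)*(u - 1)*(u^3 - 9*u^2 + 26*u - 24) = u*(u - 5)*(u - 4)*(u - 1)*(u^2 - 5*u + 6) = u*(u - 5)*(u - 4)*(u - 3)*(u - 1)*(u - 2)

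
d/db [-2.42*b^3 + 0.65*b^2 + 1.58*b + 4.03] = -7.26*b^2 + 1.3*b + 1.58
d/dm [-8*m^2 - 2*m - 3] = -16*m - 2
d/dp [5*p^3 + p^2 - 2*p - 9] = 15*p^2 + 2*p - 2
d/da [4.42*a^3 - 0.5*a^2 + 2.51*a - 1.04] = 13.26*a^2 - 1.0*a + 2.51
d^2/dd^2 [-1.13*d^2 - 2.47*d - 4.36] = -2.26000000000000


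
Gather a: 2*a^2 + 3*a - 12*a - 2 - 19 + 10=2*a^2 - 9*a - 11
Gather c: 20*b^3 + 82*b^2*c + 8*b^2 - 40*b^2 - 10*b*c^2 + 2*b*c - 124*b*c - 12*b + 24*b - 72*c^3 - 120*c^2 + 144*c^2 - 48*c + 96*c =20*b^3 - 32*b^2 + 12*b - 72*c^3 + c^2*(24 - 10*b) + c*(82*b^2 - 122*b + 48)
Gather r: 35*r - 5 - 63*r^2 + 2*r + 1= -63*r^2 + 37*r - 4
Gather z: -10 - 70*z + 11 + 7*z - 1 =-63*z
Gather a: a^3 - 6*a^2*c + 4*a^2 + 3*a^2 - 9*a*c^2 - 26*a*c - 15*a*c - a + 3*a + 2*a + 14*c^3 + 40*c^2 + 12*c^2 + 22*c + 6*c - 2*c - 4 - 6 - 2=a^3 + a^2*(7 - 6*c) + a*(-9*c^2 - 41*c + 4) + 14*c^3 + 52*c^2 + 26*c - 12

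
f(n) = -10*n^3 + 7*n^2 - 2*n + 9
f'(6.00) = -998.00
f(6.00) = -1911.00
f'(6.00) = -998.00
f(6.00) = -1911.00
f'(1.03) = -19.41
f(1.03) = 3.44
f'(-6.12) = -1211.31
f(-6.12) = 2575.63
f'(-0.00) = -2.00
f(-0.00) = 9.00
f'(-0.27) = -7.97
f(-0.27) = 10.25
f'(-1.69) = -111.34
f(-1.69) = 80.64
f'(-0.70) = -26.50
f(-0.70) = 17.26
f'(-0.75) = -29.38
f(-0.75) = 18.66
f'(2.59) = -166.98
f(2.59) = -122.96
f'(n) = -30*n^2 + 14*n - 2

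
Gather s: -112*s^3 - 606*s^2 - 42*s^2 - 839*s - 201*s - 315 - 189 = -112*s^3 - 648*s^2 - 1040*s - 504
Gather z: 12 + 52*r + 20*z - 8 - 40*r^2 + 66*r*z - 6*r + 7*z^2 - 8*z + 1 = -40*r^2 + 46*r + 7*z^2 + z*(66*r + 12) + 5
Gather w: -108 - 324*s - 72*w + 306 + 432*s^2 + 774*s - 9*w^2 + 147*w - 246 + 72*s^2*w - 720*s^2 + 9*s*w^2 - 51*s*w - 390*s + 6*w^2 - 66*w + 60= -288*s^2 + 60*s + w^2*(9*s - 3) + w*(72*s^2 - 51*s + 9) + 12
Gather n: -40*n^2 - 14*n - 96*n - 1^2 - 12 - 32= -40*n^2 - 110*n - 45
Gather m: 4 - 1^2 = 3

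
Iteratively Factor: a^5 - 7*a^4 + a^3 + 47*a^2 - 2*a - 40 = (a + 2)*(a^4 - 9*a^3 + 19*a^2 + 9*a - 20) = (a + 1)*(a + 2)*(a^3 - 10*a^2 + 29*a - 20) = (a - 5)*(a + 1)*(a + 2)*(a^2 - 5*a + 4) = (a - 5)*(a - 1)*(a + 1)*(a + 2)*(a - 4)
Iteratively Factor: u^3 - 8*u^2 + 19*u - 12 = (u - 1)*(u^2 - 7*u + 12) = (u - 4)*(u - 1)*(u - 3)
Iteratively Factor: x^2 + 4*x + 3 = (x + 3)*(x + 1)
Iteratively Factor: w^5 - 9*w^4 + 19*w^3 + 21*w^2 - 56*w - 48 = (w + 1)*(w^4 - 10*w^3 + 29*w^2 - 8*w - 48) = (w - 3)*(w + 1)*(w^3 - 7*w^2 + 8*w + 16) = (w - 3)*(w + 1)^2*(w^2 - 8*w + 16) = (w - 4)*(w - 3)*(w + 1)^2*(w - 4)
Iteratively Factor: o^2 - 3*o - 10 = (o - 5)*(o + 2)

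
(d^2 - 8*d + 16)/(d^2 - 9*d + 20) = (d - 4)/(d - 5)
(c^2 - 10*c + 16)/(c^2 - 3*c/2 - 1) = 2*(c - 8)/(2*c + 1)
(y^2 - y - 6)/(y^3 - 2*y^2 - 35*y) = (-y^2 + y + 6)/(y*(-y^2 + 2*y + 35))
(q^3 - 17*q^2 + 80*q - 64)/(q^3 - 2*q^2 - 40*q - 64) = (q^2 - 9*q + 8)/(q^2 + 6*q + 8)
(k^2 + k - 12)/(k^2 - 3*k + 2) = (k^2 + k - 12)/(k^2 - 3*k + 2)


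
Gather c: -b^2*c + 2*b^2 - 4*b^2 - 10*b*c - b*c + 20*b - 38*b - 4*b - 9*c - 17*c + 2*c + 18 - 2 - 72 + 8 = -2*b^2 - 22*b + c*(-b^2 - 11*b - 24) - 48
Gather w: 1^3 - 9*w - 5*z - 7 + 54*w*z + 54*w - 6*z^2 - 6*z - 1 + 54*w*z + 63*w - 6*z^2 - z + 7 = w*(108*z + 108) - 12*z^2 - 12*z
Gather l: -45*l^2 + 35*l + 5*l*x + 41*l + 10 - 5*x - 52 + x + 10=-45*l^2 + l*(5*x + 76) - 4*x - 32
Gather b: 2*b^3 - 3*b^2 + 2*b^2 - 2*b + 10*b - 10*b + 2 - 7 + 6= 2*b^3 - b^2 - 2*b + 1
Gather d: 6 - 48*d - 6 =-48*d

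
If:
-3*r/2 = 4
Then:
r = -8/3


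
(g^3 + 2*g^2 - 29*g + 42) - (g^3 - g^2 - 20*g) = 3*g^2 - 9*g + 42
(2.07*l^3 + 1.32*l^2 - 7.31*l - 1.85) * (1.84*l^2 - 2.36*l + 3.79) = 3.8088*l^5 - 2.4564*l^4 - 8.7203*l^3 + 18.8504*l^2 - 23.3389*l - 7.0115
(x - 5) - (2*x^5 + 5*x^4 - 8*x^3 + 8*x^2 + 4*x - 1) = -2*x^5 - 5*x^4 + 8*x^3 - 8*x^2 - 3*x - 4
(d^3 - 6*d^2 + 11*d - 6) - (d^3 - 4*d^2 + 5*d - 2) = -2*d^2 + 6*d - 4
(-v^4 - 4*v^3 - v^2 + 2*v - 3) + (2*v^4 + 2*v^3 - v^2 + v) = v^4 - 2*v^3 - 2*v^2 + 3*v - 3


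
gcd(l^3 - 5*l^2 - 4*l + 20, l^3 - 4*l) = l^2 - 4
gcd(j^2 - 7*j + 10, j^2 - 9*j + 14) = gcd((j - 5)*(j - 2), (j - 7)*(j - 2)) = j - 2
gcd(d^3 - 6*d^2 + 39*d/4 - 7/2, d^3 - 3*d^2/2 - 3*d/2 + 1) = d^2 - 5*d/2 + 1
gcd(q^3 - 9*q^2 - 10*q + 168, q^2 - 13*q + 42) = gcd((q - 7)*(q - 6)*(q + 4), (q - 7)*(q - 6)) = q^2 - 13*q + 42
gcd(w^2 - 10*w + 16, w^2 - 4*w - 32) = w - 8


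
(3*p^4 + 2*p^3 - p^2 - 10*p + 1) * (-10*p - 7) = -30*p^5 - 41*p^4 - 4*p^3 + 107*p^2 + 60*p - 7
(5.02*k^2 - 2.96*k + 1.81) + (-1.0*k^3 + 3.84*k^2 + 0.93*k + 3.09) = -1.0*k^3 + 8.86*k^2 - 2.03*k + 4.9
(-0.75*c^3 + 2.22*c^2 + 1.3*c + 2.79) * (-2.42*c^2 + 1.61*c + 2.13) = 1.815*c^5 - 6.5799*c^4 - 1.1693*c^3 + 0.0697999999999999*c^2 + 7.2609*c + 5.9427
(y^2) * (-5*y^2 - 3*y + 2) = -5*y^4 - 3*y^3 + 2*y^2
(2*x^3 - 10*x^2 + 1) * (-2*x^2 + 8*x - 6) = -4*x^5 + 36*x^4 - 92*x^3 + 58*x^2 + 8*x - 6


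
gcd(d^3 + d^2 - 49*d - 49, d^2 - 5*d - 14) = d - 7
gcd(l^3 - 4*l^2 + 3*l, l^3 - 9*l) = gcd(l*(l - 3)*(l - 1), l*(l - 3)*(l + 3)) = l^2 - 3*l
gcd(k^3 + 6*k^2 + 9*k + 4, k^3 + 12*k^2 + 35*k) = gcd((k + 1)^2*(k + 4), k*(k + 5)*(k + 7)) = 1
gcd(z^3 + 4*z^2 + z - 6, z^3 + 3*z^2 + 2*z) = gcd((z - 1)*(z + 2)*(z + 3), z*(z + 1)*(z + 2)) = z + 2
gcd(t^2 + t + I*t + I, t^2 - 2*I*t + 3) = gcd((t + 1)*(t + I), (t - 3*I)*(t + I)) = t + I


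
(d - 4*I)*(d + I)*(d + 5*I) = d^3 + 2*I*d^2 + 19*d + 20*I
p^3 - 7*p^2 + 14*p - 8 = (p - 4)*(p - 2)*(p - 1)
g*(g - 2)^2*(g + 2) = g^4 - 2*g^3 - 4*g^2 + 8*g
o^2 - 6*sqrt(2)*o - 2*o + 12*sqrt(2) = (o - 2)*(o - 6*sqrt(2))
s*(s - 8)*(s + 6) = s^3 - 2*s^2 - 48*s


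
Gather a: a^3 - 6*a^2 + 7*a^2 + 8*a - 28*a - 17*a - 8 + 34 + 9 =a^3 + a^2 - 37*a + 35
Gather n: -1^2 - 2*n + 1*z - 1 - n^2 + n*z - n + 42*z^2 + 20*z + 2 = -n^2 + n*(z - 3) + 42*z^2 + 21*z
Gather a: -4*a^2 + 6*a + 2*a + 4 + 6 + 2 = -4*a^2 + 8*a + 12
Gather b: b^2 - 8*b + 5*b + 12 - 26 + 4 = b^2 - 3*b - 10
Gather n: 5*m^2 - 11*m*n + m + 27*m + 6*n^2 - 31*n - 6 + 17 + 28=5*m^2 + 28*m + 6*n^2 + n*(-11*m - 31) + 39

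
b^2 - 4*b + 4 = (b - 2)^2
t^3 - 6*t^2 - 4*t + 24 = (t - 6)*(t - 2)*(t + 2)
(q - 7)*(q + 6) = q^2 - q - 42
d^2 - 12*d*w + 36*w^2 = (d - 6*w)^2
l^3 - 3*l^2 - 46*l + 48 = (l - 8)*(l - 1)*(l + 6)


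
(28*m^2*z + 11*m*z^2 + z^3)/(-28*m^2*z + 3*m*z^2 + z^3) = (4*m + z)/(-4*m + z)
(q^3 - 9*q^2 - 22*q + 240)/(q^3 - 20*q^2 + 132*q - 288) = (q + 5)/(q - 6)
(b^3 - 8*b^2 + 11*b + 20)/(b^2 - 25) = (b^2 - 3*b - 4)/(b + 5)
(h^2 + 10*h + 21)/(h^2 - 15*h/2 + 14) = 2*(h^2 + 10*h + 21)/(2*h^2 - 15*h + 28)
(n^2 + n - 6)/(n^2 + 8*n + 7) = (n^2 + n - 6)/(n^2 + 8*n + 7)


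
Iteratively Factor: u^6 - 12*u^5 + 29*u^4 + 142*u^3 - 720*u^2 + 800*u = (u - 4)*(u^5 - 8*u^4 - 3*u^3 + 130*u^2 - 200*u) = (u - 4)*(u + 4)*(u^4 - 12*u^3 + 45*u^2 - 50*u) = u*(u - 4)*(u + 4)*(u^3 - 12*u^2 + 45*u - 50) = u*(u - 4)*(u - 2)*(u + 4)*(u^2 - 10*u + 25) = u*(u - 5)*(u - 4)*(u - 2)*(u + 4)*(u - 5)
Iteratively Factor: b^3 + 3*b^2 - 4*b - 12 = (b - 2)*(b^2 + 5*b + 6) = (b - 2)*(b + 2)*(b + 3)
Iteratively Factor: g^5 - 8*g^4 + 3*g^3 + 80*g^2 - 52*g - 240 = (g + 2)*(g^4 - 10*g^3 + 23*g^2 + 34*g - 120) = (g - 4)*(g + 2)*(g^3 - 6*g^2 - g + 30) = (g - 4)*(g + 2)^2*(g^2 - 8*g + 15) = (g - 5)*(g - 4)*(g + 2)^2*(g - 3)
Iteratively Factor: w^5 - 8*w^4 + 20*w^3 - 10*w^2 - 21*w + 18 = (w - 3)*(w^4 - 5*w^3 + 5*w^2 + 5*w - 6) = (w - 3)*(w + 1)*(w^3 - 6*w^2 + 11*w - 6) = (w - 3)*(w - 1)*(w + 1)*(w^2 - 5*w + 6) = (w - 3)^2*(w - 1)*(w + 1)*(w - 2)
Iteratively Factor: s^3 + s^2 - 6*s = (s - 2)*(s^2 + 3*s) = s*(s - 2)*(s + 3)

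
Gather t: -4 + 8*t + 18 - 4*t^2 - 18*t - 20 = -4*t^2 - 10*t - 6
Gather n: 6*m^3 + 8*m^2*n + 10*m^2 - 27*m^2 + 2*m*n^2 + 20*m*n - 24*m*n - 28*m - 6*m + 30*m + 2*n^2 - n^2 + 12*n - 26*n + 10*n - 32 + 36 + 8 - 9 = 6*m^3 - 17*m^2 - 4*m + n^2*(2*m + 1) + n*(8*m^2 - 4*m - 4) + 3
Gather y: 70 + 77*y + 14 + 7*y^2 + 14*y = 7*y^2 + 91*y + 84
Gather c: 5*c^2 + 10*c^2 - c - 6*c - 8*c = 15*c^2 - 15*c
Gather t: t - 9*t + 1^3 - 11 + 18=8 - 8*t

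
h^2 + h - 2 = (h - 1)*(h + 2)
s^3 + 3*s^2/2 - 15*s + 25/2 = (s - 5/2)*(s - 1)*(s + 5)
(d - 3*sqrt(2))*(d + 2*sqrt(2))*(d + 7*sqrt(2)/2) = d^3 + 5*sqrt(2)*d^2/2 - 19*d - 42*sqrt(2)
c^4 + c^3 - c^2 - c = c*(c - 1)*(c + 1)^2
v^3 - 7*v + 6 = (v - 2)*(v - 1)*(v + 3)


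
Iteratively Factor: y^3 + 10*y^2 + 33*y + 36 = (y + 4)*(y^2 + 6*y + 9) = (y + 3)*(y + 4)*(y + 3)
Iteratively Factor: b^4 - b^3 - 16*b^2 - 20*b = (b + 2)*(b^3 - 3*b^2 - 10*b) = (b - 5)*(b + 2)*(b^2 + 2*b) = (b - 5)*(b + 2)^2*(b)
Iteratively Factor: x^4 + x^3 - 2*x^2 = (x + 2)*(x^3 - x^2) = (x - 1)*(x + 2)*(x^2) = x*(x - 1)*(x + 2)*(x)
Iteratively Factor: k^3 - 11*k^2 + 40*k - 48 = (k - 3)*(k^2 - 8*k + 16) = (k - 4)*(k - 3)*(k - 4)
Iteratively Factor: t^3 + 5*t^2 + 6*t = (t + 2)*(t^2 + 3*t) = t*(t + 2)*(t + 3)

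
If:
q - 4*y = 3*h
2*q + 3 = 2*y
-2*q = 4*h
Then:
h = 2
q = -4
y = -5/2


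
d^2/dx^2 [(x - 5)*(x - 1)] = 2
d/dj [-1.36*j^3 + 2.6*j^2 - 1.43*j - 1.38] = -4.08*j^2 + 5.2*j - 1.43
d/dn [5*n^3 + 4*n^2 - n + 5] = 15*n^2 + 8*n - 1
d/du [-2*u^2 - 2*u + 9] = -4*u - 2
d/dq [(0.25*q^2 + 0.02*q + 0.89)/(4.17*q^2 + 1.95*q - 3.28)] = (0.4041*q^2 - 9.0626*q - 1.8011)/(17.3889*q^4 + 16.263*q^3 - 23.5527*q^2 - 12.792*q + 10.7584)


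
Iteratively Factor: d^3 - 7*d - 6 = (d + 1)*(d^2 - d - 6) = (d - 3)*(d + 1)*(d + 2)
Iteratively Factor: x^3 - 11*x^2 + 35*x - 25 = (x - 5)*(x^2 - 6*x + 5) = (x - 5)*(x - 1)*(x - 5)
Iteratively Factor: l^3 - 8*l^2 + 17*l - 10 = (l - 2)*(l^2 - 6*l + 5) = (l - 5)*(l - 2)*(l - 1)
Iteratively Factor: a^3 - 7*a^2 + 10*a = (a)*(a^2 - 7*a + 10) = a*(a - 5)*(a - 2)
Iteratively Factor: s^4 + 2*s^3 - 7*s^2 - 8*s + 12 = (s - 2)*(s^3 + 4*s^2 + s - 6) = (s - 2)*(s - 1)*(s^2 + 5*s + 6) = (s - 2)*(s - 1)*(s + 3)*(s + 2)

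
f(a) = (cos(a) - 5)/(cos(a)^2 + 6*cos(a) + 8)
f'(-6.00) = -0.06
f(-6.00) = -0.28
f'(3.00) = -0.41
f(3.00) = -1.97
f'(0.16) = -0.03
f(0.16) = -0.27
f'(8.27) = -0.94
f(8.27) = -0.94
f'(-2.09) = 1.03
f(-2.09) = -1.04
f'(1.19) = -0.36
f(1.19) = -0.45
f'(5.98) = 0.06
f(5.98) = -0.28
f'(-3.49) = -0.90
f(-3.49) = -1.83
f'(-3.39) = -0.69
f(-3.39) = -1.91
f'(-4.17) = -1.04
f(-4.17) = -1.07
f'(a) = (2*sin(a)*cos(a) + 6*sin(a))*(cos(a) - 5)/(cos(a)^2 + 6*cos(a) + 8)^2 - sin(a)/(cos(a)^2 + 6*cos(a) + 8) = (cos(a)^2 - 10*cos(a) - 38)*sin(a)/(cos(a)^2 + 6*cos(a) + 8)^2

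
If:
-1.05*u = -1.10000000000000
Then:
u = 1.05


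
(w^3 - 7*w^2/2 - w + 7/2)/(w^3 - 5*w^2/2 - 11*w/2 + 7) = (w + 1)/(w + 2)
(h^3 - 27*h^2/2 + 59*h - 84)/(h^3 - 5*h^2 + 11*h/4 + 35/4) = 2*(h^2 - 10*h + 24)/(2*h^2 - 3*h - 5)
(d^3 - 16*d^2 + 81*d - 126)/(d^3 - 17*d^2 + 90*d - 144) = (d - 7)/(d - 8)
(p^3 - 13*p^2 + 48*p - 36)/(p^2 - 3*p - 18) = (p^2 - 7*p + 6)/(p + 3)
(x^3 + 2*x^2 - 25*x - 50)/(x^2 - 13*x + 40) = (x^2 + 7*x + 10)/(x - 8)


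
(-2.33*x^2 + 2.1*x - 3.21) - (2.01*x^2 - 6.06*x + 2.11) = -4.34*x^2 + 8.16*x - 5.32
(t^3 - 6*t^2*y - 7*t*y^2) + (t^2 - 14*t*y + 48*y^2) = t^3 - 6*t^2*y + t^2 - 7*t*y^2 - 14*t*y + 48*y^2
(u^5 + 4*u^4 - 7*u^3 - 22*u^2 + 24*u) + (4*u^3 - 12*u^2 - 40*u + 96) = u^5 + 4*u^4 - 3*u^3 - 34*u^2 - 16*u + 96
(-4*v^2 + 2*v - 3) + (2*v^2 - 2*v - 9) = -2*v^2 - 12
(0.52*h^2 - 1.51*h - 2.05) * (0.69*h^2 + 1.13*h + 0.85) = 0.3588*h^4 - 0.4543*h^3 - 2.6788*h^2 - 3.6*h - 1.7425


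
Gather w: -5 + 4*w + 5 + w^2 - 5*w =w^2 - w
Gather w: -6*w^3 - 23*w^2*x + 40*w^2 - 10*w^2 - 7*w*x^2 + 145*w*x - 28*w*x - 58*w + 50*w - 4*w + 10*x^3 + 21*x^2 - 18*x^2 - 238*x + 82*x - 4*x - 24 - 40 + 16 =-6*w^3 + w^2*(30 - 23*x) + w*(-7*x^2 + 117*x - 12) + 10*x^3 + 3*x^2 - 160*x - 48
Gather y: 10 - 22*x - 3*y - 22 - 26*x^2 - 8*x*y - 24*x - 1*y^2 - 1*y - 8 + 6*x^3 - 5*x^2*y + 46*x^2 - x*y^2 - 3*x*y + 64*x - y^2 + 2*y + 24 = 6*x^3 + 20*x^2 + 18*x + y^2*(-x - 2) + y*(-5*x^2 - 11*x - 2) + 4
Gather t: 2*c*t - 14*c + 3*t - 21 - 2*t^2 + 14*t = -14*c - 2*t^2 + t*(2*c + 17) - 21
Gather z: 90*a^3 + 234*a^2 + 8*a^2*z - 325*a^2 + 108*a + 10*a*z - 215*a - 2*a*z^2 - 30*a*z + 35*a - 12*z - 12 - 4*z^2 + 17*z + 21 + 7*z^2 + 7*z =90*a^3 - 91*a^2 - 72*a + z^2*(3 - 2*a) + z*(8*a^2 - 20*a + 12) + 9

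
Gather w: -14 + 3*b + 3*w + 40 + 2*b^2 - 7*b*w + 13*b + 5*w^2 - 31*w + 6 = 2*b^2 + 16*b + 5*w^2 + w*(-7*b - 28) + 32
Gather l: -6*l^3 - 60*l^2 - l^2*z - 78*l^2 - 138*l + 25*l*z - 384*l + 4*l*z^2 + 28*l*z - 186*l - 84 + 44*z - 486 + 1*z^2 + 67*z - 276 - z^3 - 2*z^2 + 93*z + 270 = -6*l^3 + l^2*(-z - 138) + l*(4*z^2 + 53*z - 708) - z^3 - z^2 + 204*z - 576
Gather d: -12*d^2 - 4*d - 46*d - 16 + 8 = -12*d^2 - 50*d - 8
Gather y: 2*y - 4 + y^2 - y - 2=y^2 + y - 6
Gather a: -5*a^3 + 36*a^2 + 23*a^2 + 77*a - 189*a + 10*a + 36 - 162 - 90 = -5*a^3 + 59*a^2 - 102*a - 216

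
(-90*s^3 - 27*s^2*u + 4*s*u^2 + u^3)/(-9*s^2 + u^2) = (30*s^2 - s*u - u^2)/(3*s - u)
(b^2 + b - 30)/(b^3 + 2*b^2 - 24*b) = (b - 5)/(b*(b - 4))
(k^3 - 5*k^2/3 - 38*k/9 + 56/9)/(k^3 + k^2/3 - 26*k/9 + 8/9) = (3*k - 7)/(3*k - 1)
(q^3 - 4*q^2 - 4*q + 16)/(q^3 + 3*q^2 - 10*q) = (q^2 - 2*q - 8)/(q*(q + 5))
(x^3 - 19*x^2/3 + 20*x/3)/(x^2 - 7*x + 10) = x*(3*x - 4)/(3*(x - 2))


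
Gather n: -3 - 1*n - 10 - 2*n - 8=-3*n - 21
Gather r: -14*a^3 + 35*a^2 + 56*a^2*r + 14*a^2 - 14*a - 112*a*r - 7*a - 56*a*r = -14*a^3 + 49*a^2 - 21*a + r*(56*a^2 - 168*a)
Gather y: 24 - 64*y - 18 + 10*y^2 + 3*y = 10*y^2 - 61*y + 6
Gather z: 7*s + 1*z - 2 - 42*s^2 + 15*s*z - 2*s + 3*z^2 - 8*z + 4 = -42*s^2 + 5*s + 3*z^2 + z*(15*s - 7) + 2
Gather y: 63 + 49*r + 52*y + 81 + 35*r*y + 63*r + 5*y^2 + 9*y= 112*r + 5*y^2 + y*(35*r + 61) + 144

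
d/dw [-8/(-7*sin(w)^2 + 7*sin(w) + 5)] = 56*(1 - 2*sin(w))*cos(w)/(-7*sin(w)^2 + 7*sin(w) + 5)^2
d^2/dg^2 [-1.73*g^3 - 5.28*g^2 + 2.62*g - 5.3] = -10.38*g - 10.56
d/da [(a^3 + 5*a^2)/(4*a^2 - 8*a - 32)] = a*(a^3 - 4*a^2 - 34*a - 80)/(4*(a^4 - 4*a^3 - 12*a^2 + 32*a + 64))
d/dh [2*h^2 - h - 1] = 4*h - 1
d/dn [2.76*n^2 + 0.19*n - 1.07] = 5.52*n + 0.19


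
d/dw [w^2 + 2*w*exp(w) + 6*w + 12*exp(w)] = 2*w*exp(w) + 2*w + 14*exp(w) + 6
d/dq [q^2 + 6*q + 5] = 2*q + 6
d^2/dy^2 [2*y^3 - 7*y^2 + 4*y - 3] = 12*y - 14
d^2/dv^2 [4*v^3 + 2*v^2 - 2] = 24*v + 4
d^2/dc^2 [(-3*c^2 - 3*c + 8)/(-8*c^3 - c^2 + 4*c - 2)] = 2*(192*c^6 + 576*c^5 - 2712*c^4 - 737*c^3 + 438*c^2 + 462*c - 76)/(512*c^9 + 192*c^8 - 744*c^7 + 193*c^6 + 468*c^5 - 330*c^4 - 16*c^3 + 108*c^2 - 48*c + 8)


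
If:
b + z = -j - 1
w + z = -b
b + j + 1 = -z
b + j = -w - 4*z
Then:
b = 2*z - 1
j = -3*z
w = 1 - 3*z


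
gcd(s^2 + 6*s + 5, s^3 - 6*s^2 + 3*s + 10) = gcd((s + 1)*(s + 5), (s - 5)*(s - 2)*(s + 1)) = s + 1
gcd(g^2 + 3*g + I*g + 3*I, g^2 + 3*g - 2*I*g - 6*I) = g + 3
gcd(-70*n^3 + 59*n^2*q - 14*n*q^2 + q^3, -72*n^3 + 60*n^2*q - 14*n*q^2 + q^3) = -2*n + q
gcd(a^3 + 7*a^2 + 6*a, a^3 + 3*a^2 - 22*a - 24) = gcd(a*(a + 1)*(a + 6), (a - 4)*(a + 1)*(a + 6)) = a^2 + 7*a + 6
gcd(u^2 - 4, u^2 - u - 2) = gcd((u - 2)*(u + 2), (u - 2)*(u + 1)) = u - 2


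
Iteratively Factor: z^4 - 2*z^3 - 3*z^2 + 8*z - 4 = (z - 2)*(z^3 - 3*z + 2) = (z - 2)*(z + 2)*(z^2 - 2*z + 1) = (z - 2)*(z - 1)*(z + 2)*(z - 1)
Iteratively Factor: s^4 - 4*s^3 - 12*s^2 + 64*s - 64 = (s - 2)*(s^3 - 2*s^2 - 16*s + 32) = (s - 4)*(s - 2)*(s^2 + 2*s - 8) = (s - 4)*(s - 2)*(s + 4)*(s - 2)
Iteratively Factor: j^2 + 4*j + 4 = (j + 2)*(j + 2)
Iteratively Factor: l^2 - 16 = (l - 4)*(l + 4)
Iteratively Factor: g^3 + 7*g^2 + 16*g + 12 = (g + 2)*(g^2 + 5*g + 6) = (g + 2)*(g + 3)*(g + 2)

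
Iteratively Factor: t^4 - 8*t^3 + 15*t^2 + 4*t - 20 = (t - 2)*(t^3 - 6*t^2 + 3*t + 10) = (t - 5)*(t - 2)*(t^2 - t - 2) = (t - 5)*(t - 2)*(t + 1)*(t - 2)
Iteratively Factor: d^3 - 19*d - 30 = (d - 5)*(d^2 + 5*d + 6) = (d - 5)*(d + 2)*(d + 3)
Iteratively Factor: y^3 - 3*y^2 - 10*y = (y)*(y^2 - 3*y - 10) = y*(y - 5)*(y + 2)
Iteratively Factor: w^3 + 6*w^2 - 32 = (w + 4)*(w^2 + 2*w - 8) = (w - 2)*(w + 4)*(w + 4)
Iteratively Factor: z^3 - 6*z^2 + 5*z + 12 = (z + 1)*(z^2 - 7*z + 12) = (z - 3)*(z + 1)*(z - 4)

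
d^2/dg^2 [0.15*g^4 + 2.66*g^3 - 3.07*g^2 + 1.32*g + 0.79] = 1.8*g^2 + 15.96*g - 6.14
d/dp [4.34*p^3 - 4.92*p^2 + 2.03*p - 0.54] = 13.02*p^2 - 9.84*p + 2.03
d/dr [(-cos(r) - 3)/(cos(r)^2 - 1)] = (sin(r)^2 - 6*cos(r) - 2)/sin(r)^3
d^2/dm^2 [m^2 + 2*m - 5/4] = 2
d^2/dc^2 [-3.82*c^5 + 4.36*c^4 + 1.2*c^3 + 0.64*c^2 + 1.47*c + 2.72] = -76.4*c^3 + 52.32*c^2 + 7.2*c + 1.28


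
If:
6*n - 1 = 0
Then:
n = 1/6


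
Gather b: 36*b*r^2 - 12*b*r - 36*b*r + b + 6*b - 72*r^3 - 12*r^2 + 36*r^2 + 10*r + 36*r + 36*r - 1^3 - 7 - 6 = b*(36*r^2 - 48*r + 7) - 72*r^3 + 24*r^2 + 82*r - 14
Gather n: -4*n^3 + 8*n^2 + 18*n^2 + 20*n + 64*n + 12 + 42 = -4*n^3 + 26*n^2 + 84*n + 54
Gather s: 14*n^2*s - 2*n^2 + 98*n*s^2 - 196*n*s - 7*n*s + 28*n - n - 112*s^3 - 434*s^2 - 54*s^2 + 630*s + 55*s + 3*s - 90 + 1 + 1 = -2*n^2 + 27*n - 112*s^3 + s^2*(98*n - 488) + s*(14*n^2 - 203*n + 688) - 88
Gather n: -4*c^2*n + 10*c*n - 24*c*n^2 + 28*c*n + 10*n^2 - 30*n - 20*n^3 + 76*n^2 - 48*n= -20*n^3 + n^2*(86 - 24*c) + n*(-4*c^2 + 38*c - 78)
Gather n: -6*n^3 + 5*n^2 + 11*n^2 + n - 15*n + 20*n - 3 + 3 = -6*n^3 + 16*n^2 + 6*n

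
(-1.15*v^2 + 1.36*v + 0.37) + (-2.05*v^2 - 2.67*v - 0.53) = -3.2*v^2 - 1.31*v - 0.16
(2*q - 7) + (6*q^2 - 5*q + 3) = 6*q^2 - 3*q - 4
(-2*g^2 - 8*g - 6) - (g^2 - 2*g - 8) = -3*g^2 - 6*g + 2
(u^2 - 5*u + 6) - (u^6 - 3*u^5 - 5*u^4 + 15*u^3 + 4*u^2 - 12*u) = -u^6 + 3*u^5 + 5*u^4 - 15*u^3 - 3*u^2 + 7*u + 6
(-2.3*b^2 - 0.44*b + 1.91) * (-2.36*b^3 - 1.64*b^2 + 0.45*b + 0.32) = 5.428*b^5 + 4.8104*b^4 - 4.821*b^3 - 4.0664*b^2 + 0.7187*b + 0.6112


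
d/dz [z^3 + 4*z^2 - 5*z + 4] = 3*z^2 + 8*z - 5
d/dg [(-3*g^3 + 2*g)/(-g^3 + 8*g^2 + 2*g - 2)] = 2*(-12*g^4 - 4*g^3 + g^2 - 2)/(g^6 - 16*g^5 + 60*g^4 + 36*g^3 - 28*g^2 - 8*g + 4)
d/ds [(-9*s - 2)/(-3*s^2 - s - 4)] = (27*s^2 + 9*s - (6*s + 1)*(9*s + 2) + 36)/(3*s^2 + s + 4)^2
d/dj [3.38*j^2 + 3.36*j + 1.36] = 6.76*j + 3.36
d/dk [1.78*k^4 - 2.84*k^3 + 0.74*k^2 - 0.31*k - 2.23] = 7.12*k^3 - 8.52*k^2 + 1.48*k - 0.31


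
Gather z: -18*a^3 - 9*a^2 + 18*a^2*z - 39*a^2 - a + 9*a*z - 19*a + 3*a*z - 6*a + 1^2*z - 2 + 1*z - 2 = -18*a^3 - 48*a^2 - 26*a + z*(18*a^2 + 12*a + 2) - 4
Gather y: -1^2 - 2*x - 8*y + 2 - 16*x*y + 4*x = 2*x + y*(-16*x - 8) + 1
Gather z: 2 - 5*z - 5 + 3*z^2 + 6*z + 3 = 3*z^2 + z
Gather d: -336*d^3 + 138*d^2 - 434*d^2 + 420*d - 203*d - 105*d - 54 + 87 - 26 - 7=-336*d^3 - 296*d^2 + 112*d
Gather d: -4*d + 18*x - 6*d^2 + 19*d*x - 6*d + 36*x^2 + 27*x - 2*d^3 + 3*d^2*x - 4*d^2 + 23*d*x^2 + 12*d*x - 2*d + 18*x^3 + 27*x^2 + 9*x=-2*d^3 + d^2*(3*x - 10) + d*(23*x^2 + 31*x - 12) + 18*x^3 + 63*x^2 + 54*x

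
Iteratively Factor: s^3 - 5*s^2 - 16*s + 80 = (s - 5)*(s^2 - 16) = (s - 5)*(s + 4)*(s - 4)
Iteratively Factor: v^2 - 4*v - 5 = (v + 1)*(v - 5)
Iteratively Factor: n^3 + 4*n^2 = (n)*(n^2 + 4*n) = n*(n + 4)*(n)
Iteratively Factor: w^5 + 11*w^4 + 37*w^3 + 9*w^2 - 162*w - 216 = (w + 4)*(w^4 + 7*w^3 + 9*w^2 - 27*w - 54) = (w + 3)*(w + 4)*(w^3 + 4*w^2 - 3*w - 18) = (w + 3)^2*(w + 4)*(w^2 + w - 6) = (w - 2)*(w + 3)^2*(w + 4)*(w + 3)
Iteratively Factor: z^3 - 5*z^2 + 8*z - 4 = (z - 1)*(z^2 - 4*z + 4) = (z - 2)*(z - 1)*(z - 2)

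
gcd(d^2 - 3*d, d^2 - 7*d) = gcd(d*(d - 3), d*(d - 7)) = d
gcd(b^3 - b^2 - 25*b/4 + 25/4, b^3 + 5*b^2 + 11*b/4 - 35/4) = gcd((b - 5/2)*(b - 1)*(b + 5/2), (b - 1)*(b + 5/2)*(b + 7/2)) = b^2 + 3*b/2 - 5/2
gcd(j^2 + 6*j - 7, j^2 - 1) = j - 1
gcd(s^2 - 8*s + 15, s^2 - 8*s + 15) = s^2 - 8*s + 15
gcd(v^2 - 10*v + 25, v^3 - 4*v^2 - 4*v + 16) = 1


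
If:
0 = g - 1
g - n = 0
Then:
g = 1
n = 1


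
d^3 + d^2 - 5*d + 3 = (d - 1)^2*(d + 3)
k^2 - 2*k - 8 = (k - 4)*(k + 2)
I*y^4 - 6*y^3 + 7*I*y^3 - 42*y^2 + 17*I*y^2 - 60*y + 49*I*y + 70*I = (y + 2)*(y + 5)*(y + 7*I)*(I*y + 1)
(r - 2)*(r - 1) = r^2 - 3*r + 2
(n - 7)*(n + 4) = n^2 - 3*n - 28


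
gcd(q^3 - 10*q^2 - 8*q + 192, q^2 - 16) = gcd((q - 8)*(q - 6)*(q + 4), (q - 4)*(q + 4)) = q + 4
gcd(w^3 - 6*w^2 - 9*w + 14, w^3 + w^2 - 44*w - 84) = w^2 - 5*w - 14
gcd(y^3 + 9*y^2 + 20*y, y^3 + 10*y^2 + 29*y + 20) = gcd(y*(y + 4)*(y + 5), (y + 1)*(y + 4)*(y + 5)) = y^2 + 9*y + 20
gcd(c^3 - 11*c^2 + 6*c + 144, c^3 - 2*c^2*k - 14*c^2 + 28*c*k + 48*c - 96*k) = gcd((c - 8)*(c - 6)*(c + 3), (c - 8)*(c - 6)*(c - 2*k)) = c^2 - 14*c + 48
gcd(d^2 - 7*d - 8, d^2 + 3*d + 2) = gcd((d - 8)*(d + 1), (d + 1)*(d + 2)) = d + 1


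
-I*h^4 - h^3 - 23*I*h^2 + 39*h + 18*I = (h - 6*I)*(h + I)*(h + 3*I)*(-I*h + 1)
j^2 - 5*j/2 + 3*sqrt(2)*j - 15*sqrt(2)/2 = (j - 5/2)*(j + 3*sqrt(2))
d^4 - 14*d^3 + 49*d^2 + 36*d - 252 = (d - 7)*(d - 6)*(d - 3)*(d + 2)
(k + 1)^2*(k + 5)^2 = k^4 + 12*k^3 + 46*k^2 + 60*k + 25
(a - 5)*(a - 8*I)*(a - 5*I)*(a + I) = a^4 - 5*a^3 - 12*I*a^3 - 27*a^2 + 60*I*a^2 + 135*a - 40*I*a + 200*I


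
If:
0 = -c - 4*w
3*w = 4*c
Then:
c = 0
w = 0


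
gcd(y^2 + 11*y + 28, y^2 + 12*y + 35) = y + 7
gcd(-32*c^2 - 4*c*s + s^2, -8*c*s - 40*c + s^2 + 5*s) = -8*c + s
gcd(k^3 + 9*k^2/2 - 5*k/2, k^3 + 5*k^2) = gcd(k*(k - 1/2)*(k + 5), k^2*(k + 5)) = k^2 + 5*k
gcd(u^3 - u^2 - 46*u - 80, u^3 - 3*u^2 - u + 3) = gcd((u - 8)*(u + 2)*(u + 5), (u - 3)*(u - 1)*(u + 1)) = 1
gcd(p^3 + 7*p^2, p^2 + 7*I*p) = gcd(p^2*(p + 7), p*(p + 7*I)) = p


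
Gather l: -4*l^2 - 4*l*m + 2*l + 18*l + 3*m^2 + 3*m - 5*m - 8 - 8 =-4*l^2 + l*(20 - 4*m) + 3*m^2 - 2*m - 16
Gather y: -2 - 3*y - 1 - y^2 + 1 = -y^2 - 3*y - 2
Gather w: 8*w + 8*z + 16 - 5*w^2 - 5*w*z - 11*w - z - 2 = -5*w^2 + w*(-5*z - 3) + 7*z + 14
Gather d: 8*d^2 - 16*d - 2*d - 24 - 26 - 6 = 8*d^2 - 18*d - 56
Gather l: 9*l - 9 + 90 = 9*l + 81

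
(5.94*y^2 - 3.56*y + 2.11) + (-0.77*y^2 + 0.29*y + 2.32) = 5.17*y^2 - 3.27*y + 4.43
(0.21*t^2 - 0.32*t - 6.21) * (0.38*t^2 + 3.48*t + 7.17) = 0.0798*t^4 + 0.6092*t^3 - 1.9677*t^2 - 23.9052*t - 44.5257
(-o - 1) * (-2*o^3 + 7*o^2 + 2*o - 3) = 2*o^4 - 5*o^3 - 9*o^2 + o + 3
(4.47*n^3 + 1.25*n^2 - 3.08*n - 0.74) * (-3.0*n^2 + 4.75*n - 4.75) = -13.41*n^5 + 17.4825*n^4 - 6.055*n^3 - 18.3475*n^2 + 11.115*n + 3.515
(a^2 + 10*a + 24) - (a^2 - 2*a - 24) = 12*a + 48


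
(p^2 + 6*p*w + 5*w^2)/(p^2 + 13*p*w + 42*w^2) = (p^2 + 6*p*w + 5*w^2)/(p^2 + 13*p*w + 42*w^2)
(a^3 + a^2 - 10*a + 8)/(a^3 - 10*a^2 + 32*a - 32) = (a^2 + 3*a - 4)/(a^2 - 8*a + 16)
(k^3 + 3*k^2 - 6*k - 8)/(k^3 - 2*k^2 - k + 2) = (k + 4)/(k - 1)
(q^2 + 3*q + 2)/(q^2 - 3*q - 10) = (q + 1)/(q - 5)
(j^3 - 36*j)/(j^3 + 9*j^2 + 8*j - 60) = j*(j - 6)/(j^2 + 3*j - 10)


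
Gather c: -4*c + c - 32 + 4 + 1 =-3*c - 27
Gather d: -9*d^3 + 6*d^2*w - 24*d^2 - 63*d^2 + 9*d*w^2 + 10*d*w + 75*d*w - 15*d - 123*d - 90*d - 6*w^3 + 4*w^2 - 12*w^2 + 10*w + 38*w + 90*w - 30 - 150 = -9*d^3 + d^2*(6*w - 87) + d*(9*w^2 + 85*w - 228) - 6*w^3 - 8*w^2 + 138*w - 180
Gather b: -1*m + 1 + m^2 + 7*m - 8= m^2 + 6*m - 7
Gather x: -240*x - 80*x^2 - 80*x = -80*x^2 - 320*x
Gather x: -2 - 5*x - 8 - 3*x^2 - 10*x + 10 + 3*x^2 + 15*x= 0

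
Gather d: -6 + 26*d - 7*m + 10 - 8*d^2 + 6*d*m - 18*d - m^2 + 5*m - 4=-8*d^2 + d*(6*m + 8) - m^2 - 2*m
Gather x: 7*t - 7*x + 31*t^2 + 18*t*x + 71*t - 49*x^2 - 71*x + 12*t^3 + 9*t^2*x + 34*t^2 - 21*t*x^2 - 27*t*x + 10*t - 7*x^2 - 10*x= 12*t^3 + 65*t^2 + 88*t + x^2*(-21*t - 56) + x*(9*t^2 - 9*t - 88)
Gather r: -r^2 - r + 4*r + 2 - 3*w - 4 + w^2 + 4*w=-r^2 + 3*r + w^2 + w - 2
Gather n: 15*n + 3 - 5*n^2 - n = -5*n^2 + 14*n + 3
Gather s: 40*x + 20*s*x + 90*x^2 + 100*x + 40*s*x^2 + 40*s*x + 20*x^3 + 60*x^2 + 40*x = s*(40*x^2 + 60*x) + 20*x^3 + 150*x^2 + 180*x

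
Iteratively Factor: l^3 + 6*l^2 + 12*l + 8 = (l + 2)*(l^2 + 4*l + 4) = (l + 2)^2*(l + 2)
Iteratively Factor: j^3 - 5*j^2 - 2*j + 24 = (j - 4)*(j^2 - j - 6) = (j - 4)*(j - 3)*(j + 2)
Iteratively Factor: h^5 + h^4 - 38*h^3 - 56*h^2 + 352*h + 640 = (h - 4)*(h^4 + 5*h^3 - 18*h^2 - 128*h - 160) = (h - 4)*(h + 2)*(h^3 + 3*h^2 - 24*h - 80) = (h - 5)*(h - 4)*(h + 2)*(h^2 + 8*h + 16) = (h - 5)*(h - 4)*(h + 2)*(h + 4)*(h + 4)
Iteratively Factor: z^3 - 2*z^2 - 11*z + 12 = (z - 4)*(z^2 + 2*z - 3) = (z - 4)*(z - 1)*(z + 3)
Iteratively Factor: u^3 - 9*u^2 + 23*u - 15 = (u - 1)*(u^2 - 8*u + 15) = (u - 5)*(u - 1)*(u - 3)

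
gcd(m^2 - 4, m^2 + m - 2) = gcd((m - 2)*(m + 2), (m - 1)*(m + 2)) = m + 2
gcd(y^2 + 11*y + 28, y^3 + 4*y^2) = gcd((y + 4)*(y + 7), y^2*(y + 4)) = y + 4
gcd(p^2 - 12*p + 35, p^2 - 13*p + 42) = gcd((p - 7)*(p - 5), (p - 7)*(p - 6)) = p - 7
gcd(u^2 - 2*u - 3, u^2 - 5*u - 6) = u + 1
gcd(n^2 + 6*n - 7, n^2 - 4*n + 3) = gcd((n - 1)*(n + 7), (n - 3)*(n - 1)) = n - 1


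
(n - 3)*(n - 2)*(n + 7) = n^3 + 2*n^2 - 29*n + 42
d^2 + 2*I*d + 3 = (d - I)*(d + 3*I)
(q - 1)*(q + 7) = q^2 + 6*q - 7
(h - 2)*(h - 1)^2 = h^3 - 4*h^2 + 5*h - 2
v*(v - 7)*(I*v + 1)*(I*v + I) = -v^4 + 6*v^3 + I*v^3 + 7*v^2 - 6*I*v^2 - 7*I*v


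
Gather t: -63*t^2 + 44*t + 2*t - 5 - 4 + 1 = -63*t^2 + 46*t - 8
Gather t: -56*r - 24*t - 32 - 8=-56*r - 24*t - 40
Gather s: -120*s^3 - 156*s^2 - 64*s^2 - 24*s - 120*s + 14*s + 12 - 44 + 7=-120*s^3 - 220*s^2 - 130*s - 25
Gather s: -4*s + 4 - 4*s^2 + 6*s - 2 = -4*s^2 + 2*s + 2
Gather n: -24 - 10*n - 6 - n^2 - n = -n^2 - 11*n - 30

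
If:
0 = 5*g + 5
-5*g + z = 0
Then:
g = -1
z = -5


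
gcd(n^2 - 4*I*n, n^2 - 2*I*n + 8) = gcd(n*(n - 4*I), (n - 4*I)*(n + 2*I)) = n - 4*I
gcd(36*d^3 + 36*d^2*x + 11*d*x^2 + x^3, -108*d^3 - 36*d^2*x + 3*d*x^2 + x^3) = 18*d^2 + 9*d*x + x^2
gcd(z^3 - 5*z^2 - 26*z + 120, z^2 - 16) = z - 4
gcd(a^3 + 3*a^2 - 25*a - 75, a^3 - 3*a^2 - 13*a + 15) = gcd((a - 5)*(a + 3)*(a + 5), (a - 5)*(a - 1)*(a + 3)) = a^2 - 2*a - 15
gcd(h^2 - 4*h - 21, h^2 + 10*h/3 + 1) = h + 3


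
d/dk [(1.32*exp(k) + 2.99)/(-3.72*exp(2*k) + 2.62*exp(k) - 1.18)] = (4.9104*exp(2*k) + 22.2456*exp(k) - 9.3914)*exp(k)/(13.8384*exp(4*k) - 19.4928*exp(3*k) + 15.6436*exp(2*k) - 6.1832*exp(k) + 1.3924)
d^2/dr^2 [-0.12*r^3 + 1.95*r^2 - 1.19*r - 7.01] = 3.9 - 0.72*r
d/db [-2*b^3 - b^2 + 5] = 2*b*(-3*b - 1)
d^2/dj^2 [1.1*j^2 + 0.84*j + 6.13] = 2.20000000000000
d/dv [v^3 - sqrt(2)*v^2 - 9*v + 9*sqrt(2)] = 3*v^2 - 2*sqrt(2)*v - 9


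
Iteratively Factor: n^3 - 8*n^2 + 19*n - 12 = (n - 4)*(n^2 - 4*n + 3) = (n - 4)*(n - 3)*(n - 1)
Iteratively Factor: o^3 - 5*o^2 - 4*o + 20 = (o - 5)*(o^2 - 4) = (o - 5)*(o - 2)*(o + 2)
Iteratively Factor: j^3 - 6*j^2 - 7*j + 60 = (j - 5)*(j^2 - j - 12) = (j - 5)*(j + 3)*(j - 4)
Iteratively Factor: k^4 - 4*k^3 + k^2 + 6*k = (k + 1)*(k^3 - 5*k^2 + 6*k) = (k - 2)*(k + 1)*(k^2 - 3*k) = k*(k - 2)*(k + 1)*(k - 3)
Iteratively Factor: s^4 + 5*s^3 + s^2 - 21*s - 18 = (s + 3)*(s^3 + 2*s^2 - 5*s - 6) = (s - 2)*(s + 3)*(s^2 + 4*s + 3) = (s - 2)*(s + 1)*(s + 3)*(s + 3)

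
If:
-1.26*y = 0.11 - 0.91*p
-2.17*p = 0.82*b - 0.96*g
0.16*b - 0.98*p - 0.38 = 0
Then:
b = 8.48076923076923*y + 3.11538461538462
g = 10.3737980769231*y + 2.93429487179487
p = 1.38461538461538*y + 0.120879120879121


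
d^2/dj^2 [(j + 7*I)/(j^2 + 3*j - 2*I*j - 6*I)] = 2*((j + 7*I)*(2*j + 3 - 2*I)^2 - (3*j + 3 + 5*I)*(j^2 + 3*j - 2*I*j - 6*I))/(j^2 + 3*j - 2*I*j - 6*I)^3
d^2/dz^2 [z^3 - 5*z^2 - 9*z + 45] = 6*z - 10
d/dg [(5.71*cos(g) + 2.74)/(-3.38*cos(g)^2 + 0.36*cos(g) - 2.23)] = (-19.2998*cos(g)^2 - 18.5224*cos(g) + 13.7197)*sin(g)/(11.4244*cos(g)^4 - 2.4336*cos(g)^3 + 15.2044*cos(g)^2 - 1.6056*cos(g) + 4.9729)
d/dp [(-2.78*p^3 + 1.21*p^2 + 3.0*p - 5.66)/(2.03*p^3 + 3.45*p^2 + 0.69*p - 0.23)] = (-12.0473*p^4 - 16.0164*p^3 + 26.8725*p^2 + 38.4974*p + 3.2154)/(4.1209*p^6 + 14.007*p^5 + 14.7039*p^4 + 3.8272*p^3 - 1.1109*p^2 - 0.3174*p + 0.0529)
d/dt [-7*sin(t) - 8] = -7*cos(t)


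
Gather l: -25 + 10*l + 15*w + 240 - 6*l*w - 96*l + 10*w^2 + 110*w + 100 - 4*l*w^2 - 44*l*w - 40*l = l*(-4*w^2 - 50*w - 126) + 10*w^2 + 125*w + 315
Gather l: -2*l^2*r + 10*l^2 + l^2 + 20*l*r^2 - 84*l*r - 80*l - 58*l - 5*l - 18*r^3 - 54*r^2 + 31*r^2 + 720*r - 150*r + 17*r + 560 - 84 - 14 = l^2*(11 - 2*r) + l*(20*r^2 - 84*r - 143) - 18*r^3 - 23*r^2 + 587*r + 462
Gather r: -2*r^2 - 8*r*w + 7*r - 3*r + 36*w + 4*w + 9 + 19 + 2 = -2*r^2 + r*(4 - 8*w) + 40*w + 30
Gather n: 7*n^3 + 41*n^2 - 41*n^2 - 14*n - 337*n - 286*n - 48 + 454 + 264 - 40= 7*n^3 - 637*n + 630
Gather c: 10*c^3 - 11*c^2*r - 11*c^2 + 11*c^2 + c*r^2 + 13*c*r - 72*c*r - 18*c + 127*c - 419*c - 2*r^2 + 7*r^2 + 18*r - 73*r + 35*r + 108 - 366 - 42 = 10*c^3 - 11*c^2*r + c*(r^2 - 59*r - 310) + 5*r^2 - 20*r - 300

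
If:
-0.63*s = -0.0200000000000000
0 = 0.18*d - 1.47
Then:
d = 8.17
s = 0.03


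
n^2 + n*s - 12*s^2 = (n - 3*s)*(n + 4*s)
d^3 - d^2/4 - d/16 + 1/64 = (d - 1/4)^2*(d + 1/4)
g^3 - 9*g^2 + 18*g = g*(g - 6)*(g - 3)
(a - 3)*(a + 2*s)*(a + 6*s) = a^3 + 8*a^2*s - 3*a^2 + 12*a*s^2 - 24*a*s - 36*s^2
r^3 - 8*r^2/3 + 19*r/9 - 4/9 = (r - 4/3)*(r - 1)*(r - 1/3)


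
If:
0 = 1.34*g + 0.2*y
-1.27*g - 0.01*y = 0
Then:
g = 0.00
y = 0.00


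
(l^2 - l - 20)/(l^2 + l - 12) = (l - 5)/(l - 3)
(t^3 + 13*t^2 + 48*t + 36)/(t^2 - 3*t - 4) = (t^2 + 12*t + 36)/(t - 4)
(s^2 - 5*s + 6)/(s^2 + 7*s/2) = 2*(s^2 - 5*s + 6)/(s*(2*s + 7))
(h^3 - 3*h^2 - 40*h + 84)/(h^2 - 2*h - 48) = (h^2 - 9*h + 14)/(h - 8)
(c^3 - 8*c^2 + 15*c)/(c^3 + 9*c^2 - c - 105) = c*(c - 5)/(c^2 + 12*c + 35)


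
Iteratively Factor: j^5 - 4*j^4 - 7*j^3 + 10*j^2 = (j)*(j^4 - 4*j^3 - 7*j^2 + 10*j) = j*(j + 2)*(j^3 - 6*j^2 + 5*j) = j*(j - 1)*(j + 2)*(j^2 - 5*j) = j^2*(j - 1)*(j + 2)*(j - 5)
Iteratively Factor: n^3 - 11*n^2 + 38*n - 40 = (n - 5)*(n^2 - 6*n + 8) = (n - 5)*(n - 4)*(n - 2)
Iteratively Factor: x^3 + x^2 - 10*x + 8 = (x - 2)*(x^2 + 3*x - 4) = (x - 2)*(x + 4)*(x - 1)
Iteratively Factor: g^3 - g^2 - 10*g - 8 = (g + 2)*(g^2 - 3*g - 4) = (g - 4)*(g + 2)*(g + 1)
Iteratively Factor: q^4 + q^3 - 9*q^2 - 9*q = (q + 1)*(q^3 - 9*q) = (q + 1)*(q + 3)*(q^2 - 3*q) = (q - 3)*(q + 1)*(q + 3)*(q)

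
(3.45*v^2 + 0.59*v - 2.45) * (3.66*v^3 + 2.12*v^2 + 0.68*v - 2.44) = 12.627*v^5 + 9.4734*v^4 - 5.3702*v^3 - 13.2108*v^2 - 3.1056*v + 5.978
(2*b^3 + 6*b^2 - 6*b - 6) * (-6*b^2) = -12*b^5 - 36*b^4 + 36*b^3 + 36*b^2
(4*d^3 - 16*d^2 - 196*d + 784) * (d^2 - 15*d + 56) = 4*d^5 - 76*d^4 + 268*d^3 + 2828*d^2 - 22736*d + 43904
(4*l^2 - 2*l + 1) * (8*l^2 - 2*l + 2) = 32*l^4 - 24*l^3 + 20*l^2 - 6*l + 2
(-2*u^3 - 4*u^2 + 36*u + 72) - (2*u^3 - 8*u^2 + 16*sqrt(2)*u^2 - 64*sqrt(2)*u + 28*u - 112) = -4*u^3 - 16*sqrt(2)*u^2 + 4*u^2 + 8*u + 64*sqrt(2)*u + 184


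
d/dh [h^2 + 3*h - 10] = 2*h + 3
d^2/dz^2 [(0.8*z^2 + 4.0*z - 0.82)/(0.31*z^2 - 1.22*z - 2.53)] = (1.37392*z^3 + 3.291828*z^2 + 20.683944*z - 18.178588)/(0.029791*z^6 - 0.351726*z^5 + 0.654813*z^4 + 3.925228*z^3 - 5.344119*z^2 - 23.427294*z - 16.194277)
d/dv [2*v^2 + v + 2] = 4*v + 1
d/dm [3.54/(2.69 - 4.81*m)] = 17.0274/(4.81*m - 2.69)^2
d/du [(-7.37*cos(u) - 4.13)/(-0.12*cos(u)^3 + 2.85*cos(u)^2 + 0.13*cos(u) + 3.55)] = (1.7688*cos(u)^3 - 19.5177*cos(u)^2 - 23.541*cos(u) + 25.6266)*sin(u)/(0.0144*cos(u)^6 - 0.684*cos(u)^5 + 8.0913*cos(u)^4 - 0.111*cos(u)^3 + 20.2519*cos(u)^2 + 0.923*cos(u) + 12.6025)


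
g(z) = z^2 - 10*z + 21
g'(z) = 2*z - 10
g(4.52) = -3.77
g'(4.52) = -0.96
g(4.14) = -3.26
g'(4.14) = -1.72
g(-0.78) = 29.41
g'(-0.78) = -11.56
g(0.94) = 12.48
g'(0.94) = -8.12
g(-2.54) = 52.85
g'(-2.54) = -15.08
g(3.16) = -0.61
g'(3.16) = -3.68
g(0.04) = 20.60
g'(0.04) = -9.92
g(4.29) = -3.50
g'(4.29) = -1.42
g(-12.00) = 285.00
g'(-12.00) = -34.00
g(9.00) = 12.00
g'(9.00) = 8.00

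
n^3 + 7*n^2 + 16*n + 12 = (n + 2)^2*(n + 3)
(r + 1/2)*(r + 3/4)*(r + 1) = r^3 + 9*r^2/4 + 13*r/8 + 3/8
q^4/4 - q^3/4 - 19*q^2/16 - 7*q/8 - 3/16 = (q/2 + 1/4)*(q/2 + 1/2)*(q - 3)*(q + 1/2)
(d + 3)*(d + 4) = d^2 + 7*d + 12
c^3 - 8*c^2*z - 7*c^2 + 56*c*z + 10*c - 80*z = (c - 5)*(c - 2)*(c - 8*z)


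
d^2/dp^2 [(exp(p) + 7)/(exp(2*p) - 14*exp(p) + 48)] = (exp(4*p) + 42*exp(3*p) - 582*exp(2*p) + 700*exp(p) + 7008)*exp(p)/(exp(6*p) - 42*exp(5*p) + 732*exp(4*p) - 6776*exp(3*p) + 35136*exp(2*p) - 96768*exp(p) + 110592)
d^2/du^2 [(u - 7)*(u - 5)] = 2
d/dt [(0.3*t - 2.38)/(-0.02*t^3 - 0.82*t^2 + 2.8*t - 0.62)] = (0.012*t^3 + 0.1032*t^2 - 3.9032*t + 6.478)/(0.0004*t^6 + 0.0328*t^5 + 0.5604*t^4 - 4.5672*t^3 + 8.8568*t^2 - 3.472*t + 0.3844)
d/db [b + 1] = 1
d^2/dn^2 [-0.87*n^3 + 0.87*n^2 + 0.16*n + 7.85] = 1.74 - 5.22*n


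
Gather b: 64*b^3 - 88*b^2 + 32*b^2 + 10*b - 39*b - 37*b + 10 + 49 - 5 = 64*b^3 - 56*b^2 - 66*b + 54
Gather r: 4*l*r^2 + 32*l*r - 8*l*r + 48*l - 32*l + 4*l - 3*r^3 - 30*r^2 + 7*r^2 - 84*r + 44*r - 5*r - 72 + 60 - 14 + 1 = 20*l - 3*r^3 + r^2*(4*l - 23) + r*(24*l - 45) - 25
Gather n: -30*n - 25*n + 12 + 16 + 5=33 - 55*n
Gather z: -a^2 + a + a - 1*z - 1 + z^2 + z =-a^2 + 2*a + z^2 - 1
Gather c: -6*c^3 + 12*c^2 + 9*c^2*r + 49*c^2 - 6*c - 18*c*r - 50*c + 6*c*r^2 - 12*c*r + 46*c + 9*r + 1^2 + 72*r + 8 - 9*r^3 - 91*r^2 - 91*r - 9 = -6*c^3 + c^2*(9*r + 61) + c*(6*r^2 - 30*r - 10) - 9*r^3 - 91*r^2 - 10*r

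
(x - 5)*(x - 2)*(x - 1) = x^3 - 8*x^2 + 17*x - 10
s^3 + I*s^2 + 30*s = s*(s - 5*I)*(s + 6*I)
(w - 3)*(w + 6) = w^2 + 3*w - 18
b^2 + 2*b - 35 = (b - 5)*(b + 7)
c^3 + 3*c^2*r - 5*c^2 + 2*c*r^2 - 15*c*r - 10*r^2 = (c - 5)*(c + r)*(c + 2*r)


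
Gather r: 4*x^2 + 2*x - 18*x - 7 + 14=4*x^2 - 16*x + 7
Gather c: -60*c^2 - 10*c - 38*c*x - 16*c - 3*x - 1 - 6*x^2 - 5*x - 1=-60*c^2 + c*(-38*x - 26) - 6*x^2 - 8*x - 2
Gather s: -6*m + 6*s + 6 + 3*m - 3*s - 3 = -3*m + 3*s + 3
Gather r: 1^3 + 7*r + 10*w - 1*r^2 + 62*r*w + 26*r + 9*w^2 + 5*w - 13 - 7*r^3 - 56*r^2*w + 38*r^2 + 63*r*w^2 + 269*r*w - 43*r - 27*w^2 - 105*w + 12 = -7*r^3 + r^2*(37 - 56*w) + r*(63*w^2 + 331*w - 10) - 18*w^2 - 90*w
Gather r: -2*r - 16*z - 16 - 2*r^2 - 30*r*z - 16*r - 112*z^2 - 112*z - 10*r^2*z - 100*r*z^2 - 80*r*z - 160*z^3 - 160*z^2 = r^2*(-10*z - 2) + r*(-100*z^2 - 110*z - 18) - 160*z^3 - 272*z^2 - 128*z - 16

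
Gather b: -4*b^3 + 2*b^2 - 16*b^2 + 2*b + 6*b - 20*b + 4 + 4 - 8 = -4*b^3 - 14*b^2 - 12*b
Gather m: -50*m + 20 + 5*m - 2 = 18 - 45*m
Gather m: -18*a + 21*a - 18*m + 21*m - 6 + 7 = 3*a + 3*m + 1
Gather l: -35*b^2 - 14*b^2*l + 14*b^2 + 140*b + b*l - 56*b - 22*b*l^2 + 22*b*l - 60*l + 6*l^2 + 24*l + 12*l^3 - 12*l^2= -21*b^2 + 84*b + 12*l^3 + l^2*(-22*b - 6) + l*(-14*b^2 + 23*b - 36)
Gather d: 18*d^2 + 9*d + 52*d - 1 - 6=18*d^2 + 61*d - 7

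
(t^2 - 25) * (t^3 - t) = t^5 - 26*t^3 + 25*t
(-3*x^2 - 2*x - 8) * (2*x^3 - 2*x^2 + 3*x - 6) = -6*x^5 + 2*x^4 - 21*x^3 + 28*x^2 - 12*x + 48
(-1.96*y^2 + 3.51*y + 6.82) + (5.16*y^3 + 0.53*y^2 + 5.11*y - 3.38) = 5.16*y^3 - 1.43*y^2 + 8.62*y + 3.44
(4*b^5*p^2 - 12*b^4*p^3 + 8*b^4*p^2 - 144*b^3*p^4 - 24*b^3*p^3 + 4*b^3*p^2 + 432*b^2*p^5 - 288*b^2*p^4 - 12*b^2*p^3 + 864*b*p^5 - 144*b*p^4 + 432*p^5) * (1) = 4*b^5*p^2 - 12*b^4*p^3 + 8*b^4*p^2 - 144*b^3*p^4 - 24*b^3*p^3 + 4*b^3*p^2 + 432*b^2*p^5 - 288*b^2*p^4 - 12*b^2*p^3 + 864*b*p^5 - 144*b*p^4 + 432*p^5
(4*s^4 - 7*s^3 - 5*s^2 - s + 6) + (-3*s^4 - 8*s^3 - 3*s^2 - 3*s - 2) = s^4 - 15*s^3 - 8*s^2 - 4*s + 4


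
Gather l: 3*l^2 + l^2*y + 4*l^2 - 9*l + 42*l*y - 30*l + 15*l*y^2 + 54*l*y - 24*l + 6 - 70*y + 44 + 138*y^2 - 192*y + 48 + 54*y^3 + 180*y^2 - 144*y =l^2*(y + 7) + l*(15*y^2 + 96*y - 63) + 54*y^3 + 318*y^2 - 406*y + 98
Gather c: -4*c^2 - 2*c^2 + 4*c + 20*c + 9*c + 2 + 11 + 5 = -6*c^2 + 33*c + 18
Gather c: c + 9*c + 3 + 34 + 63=10*c + 100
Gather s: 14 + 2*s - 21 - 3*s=-s - 7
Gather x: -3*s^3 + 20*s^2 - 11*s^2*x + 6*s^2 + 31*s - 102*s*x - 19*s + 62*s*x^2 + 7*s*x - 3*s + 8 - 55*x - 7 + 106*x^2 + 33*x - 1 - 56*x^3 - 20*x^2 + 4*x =-3*s^3 + 26*s^2 + 9*s - 56*x^3 + x^2*(62*s + 86) + x*(-11*s^2 - 95*s - 18)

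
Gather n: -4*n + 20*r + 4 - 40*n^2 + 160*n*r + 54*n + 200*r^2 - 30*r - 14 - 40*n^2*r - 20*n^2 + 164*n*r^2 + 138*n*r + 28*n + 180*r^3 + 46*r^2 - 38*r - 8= n^2*(-40*r - 60) + n*(164*r^2 + 298*r + 78) + 180*r^3 + 246*r^2 - 48*r - 18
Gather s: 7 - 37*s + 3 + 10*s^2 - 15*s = 10*s^2 - 52*s + 10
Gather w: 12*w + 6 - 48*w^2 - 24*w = -48*w^2 - 12*w + 6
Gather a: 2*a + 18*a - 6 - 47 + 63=20*a + 10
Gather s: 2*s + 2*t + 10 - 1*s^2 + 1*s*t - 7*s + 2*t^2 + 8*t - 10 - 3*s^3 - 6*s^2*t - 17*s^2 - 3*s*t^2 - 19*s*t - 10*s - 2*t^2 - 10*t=-3*s^3 + s^2*(-6*t - 18) + s*(-3*t^2 - 18*t - 15)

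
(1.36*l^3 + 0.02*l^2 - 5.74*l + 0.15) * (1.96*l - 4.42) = 2.6656*l^4 - 5.972*l^3 - 11.3388*l^2 + 25.6648*l - 0.663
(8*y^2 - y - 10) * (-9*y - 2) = -72*y^3 - 7*y^2 + 92*y + 20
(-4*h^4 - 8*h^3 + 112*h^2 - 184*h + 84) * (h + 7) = -4*h^5 - 36*h^4 + 56*h^3 + 600*h^2 - 1204*h + 588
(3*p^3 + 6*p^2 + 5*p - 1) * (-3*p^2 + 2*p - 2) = -9*p^5 - 12*p^4 - 9*p^3 + p^2 - 12*p + 2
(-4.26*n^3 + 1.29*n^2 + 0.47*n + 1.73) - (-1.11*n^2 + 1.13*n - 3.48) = -4.26*n^3 + 2.4*n^2 - 0.66*n + 5.21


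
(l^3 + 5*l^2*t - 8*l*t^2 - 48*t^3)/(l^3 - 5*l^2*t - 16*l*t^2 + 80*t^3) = (l^2 + l*t - 12*t^2)/(l^2 - 9*l*t + 20*t^2)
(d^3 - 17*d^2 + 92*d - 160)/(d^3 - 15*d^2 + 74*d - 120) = (d - 8)/(d - 6)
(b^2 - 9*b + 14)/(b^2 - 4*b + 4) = (b - 7)/(b - 2)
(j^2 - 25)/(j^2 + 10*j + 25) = (j - 5)/(j + 5)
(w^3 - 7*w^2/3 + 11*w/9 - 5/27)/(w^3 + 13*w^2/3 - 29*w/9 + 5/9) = (w - 5/3)/(w + 5)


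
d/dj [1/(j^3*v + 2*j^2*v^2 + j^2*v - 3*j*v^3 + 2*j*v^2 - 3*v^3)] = (-3*j^2 - 4*j*v - 2*j + 3*v^2 - 2*v)/(v*(j^3 + 2*j^2*v + j^2 - 3*j*v^2 + 2*j*v - 3*v^2)^2)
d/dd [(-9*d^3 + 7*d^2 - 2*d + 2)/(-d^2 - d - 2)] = 3*(3*d^4 + 6*d^3 + 15*d^2 - 8*d + 2)/(d^4 + 2*d^3 + 5*d^2 + 4*d + 4)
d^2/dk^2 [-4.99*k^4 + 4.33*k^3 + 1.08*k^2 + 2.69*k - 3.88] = -59.88*k^2 + 25.98*k + 2.16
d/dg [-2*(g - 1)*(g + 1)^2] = 2*(1 - 3*g)*(g + 1)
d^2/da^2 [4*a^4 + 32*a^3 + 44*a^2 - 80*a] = 48*a^2 + 192*a + 88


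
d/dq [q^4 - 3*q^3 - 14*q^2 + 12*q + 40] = 4*q^3 - 9*q^2 - 28*q + 12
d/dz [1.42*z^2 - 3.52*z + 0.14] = 2.84*z - 3.52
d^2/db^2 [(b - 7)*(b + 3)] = 2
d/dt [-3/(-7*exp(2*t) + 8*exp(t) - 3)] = (24 - 42*exp(t))*exp(t)/(7*exp(2*t) - 8*exp(t) + 3)^2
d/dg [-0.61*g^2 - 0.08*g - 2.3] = -1.22*g - 0.08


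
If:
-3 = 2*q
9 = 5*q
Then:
No Solution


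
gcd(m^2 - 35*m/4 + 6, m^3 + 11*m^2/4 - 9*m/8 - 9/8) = m - 3/4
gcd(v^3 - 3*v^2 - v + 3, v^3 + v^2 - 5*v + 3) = v - 1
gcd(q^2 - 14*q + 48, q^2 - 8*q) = q - 8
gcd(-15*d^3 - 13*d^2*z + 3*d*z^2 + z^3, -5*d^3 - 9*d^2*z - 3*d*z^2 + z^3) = d + z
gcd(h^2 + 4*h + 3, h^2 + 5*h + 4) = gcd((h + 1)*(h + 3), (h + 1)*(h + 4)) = h + 1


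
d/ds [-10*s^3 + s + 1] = 1 - 30*s^2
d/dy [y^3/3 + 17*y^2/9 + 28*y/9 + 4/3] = y^2 + 34*y/9 + 28/9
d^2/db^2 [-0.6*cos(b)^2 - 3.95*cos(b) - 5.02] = 3.95*cos(b) + 1.2*cos(2*b)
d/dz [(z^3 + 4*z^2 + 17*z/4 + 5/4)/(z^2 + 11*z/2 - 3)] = (8*z^4 + 88*z^3 + 70*z^2 - 212*z - 157)/(2*(4*z^4 + 44*z^3 + 97*z^2 - 132*z + 36))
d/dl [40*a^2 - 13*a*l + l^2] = -13*a + 2*l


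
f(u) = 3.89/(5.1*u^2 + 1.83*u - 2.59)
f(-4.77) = 0.04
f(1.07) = 0.75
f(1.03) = 0.83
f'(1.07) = -1.83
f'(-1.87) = 0.48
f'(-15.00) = 0.00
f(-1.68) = 0.45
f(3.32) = 0.07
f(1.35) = 0.42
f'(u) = 3.89*(-10.2*u - 1.83)/(5.1*u^2 + 1.83*u - 2.59)^2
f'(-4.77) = 0.02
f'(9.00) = -0.00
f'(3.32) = -0.04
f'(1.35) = -0.72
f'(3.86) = -0.02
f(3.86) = 0.05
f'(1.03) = -2.17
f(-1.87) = 0.33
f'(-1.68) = 0.78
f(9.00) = 0.01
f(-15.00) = 0.00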